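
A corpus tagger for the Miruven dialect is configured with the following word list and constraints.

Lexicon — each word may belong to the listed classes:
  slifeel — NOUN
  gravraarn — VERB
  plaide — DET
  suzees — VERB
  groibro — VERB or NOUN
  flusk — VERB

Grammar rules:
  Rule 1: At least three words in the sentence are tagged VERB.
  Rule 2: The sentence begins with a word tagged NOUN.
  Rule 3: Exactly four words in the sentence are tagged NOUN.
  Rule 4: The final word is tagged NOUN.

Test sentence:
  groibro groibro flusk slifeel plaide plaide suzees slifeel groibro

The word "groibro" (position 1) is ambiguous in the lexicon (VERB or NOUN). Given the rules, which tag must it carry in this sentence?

NOUN

Candidates per position — 1:groibro {VERB,NOUN}; 2:groibro {VERB,NOUN}; 3:flusk {VERB}; 4:slifeel {NOUN}; 5:plaide {DET}; 6:plaide {DET}; 7:suzees {VERB}; 8:slifeel {NOUN}; 9:groibro {VERB,NOUN}.
Word 1 cannot be VERB — rule 2 would then fail for every completion. It is NOUN.
Word 9 cannot be VERB — rule 4 would then fail for every completion. It is NOUN.
Word 2 cannot be NOUN — rule 1 would then fail for every completion. It is VERB.
The only consistent sequence is: NOUN VERB VERB NOUN DET DET VERB NOUN NOUN.
Checking: rule 1 holds; rule 2 holds; rule 3 holds; rule 4 holds.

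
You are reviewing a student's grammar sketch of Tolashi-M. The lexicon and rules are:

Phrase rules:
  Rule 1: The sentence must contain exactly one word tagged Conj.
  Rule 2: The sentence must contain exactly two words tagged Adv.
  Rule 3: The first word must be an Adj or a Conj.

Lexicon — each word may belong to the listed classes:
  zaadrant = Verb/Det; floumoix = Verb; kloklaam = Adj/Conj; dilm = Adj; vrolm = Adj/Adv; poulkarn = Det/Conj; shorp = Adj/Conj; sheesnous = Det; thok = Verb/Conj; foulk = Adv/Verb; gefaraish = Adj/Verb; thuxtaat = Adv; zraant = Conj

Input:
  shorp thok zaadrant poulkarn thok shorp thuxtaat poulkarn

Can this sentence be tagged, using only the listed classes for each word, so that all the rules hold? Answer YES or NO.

NO

Candidates per position — 1:shorp {Adj,Conj}; 2:thok {Verb,Conj}; 3:zaadrant {Verb,Det}; 4:poulkarn {Det,Conj}; 5:thok {Verb,Conj}; 6:shorp {Adj,Conj}; 7:thuxtaat {Adv}; 8:poulkarn {Det,Conj}.
Rule 2 cannot be satisfied by any choice of tags from the lexicon.
So there is no consistent tagging.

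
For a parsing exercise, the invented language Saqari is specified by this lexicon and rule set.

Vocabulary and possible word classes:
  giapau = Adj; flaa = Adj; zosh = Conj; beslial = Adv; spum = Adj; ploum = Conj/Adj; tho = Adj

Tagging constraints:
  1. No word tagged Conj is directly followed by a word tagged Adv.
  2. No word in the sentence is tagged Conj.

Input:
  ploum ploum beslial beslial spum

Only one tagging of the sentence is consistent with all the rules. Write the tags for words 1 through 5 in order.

Adj Adj Adv Adv Adj

Candidates per position — 1:ploum {Conj,Adj}; 2:ploum {Conj,Adj}; 3:beslial {Adv}; 4:beslial {Adv}; 5:spum {Adj}.
At position 1, choosing Conj makes rule 2 impossible to satisfy; hence Adj.
At position 2, choosing Conj makes rule 1 impossible to satisfy; hence Adj.
The unique satisfying tagging is: Adj Adj Adv Adv Adj.
Verifying each rule — rule 1 holds; rule 2 holds.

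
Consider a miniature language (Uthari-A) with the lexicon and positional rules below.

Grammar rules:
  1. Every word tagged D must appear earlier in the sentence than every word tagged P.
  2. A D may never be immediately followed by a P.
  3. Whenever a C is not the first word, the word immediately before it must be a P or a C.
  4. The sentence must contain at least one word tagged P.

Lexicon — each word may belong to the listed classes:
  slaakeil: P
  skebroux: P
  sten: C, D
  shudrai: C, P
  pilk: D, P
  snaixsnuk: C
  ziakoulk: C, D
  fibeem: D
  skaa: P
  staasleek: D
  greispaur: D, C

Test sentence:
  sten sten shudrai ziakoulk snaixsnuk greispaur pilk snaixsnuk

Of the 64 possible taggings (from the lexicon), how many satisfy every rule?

Candidates per position — 1:sten {C,D}; 2:sten {C,D}; 3:shudrai {C,P}; 4:ziakoulk {C,D}; 5:snaixsnuk {C}; 6:greispaur {D,C}; 7:pilk {D,P}; 8:snaixsnuk {C}.
There are 64 candidate sequences in total.
The sequences that satisfy every rule: C C C C C C P C; C C P C C C P C.
Count = 2.

2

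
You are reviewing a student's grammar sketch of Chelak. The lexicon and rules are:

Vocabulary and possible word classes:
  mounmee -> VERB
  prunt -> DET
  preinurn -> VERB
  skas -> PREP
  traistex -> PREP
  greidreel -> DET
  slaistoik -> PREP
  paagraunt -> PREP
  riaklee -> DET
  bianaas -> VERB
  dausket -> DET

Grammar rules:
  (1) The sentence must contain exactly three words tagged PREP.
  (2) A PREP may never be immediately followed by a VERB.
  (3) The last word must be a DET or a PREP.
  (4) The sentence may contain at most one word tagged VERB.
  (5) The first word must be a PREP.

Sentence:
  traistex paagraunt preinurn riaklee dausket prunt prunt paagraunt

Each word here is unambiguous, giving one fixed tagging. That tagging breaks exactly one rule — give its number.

2

Fixed tagging: PREP PREP VERB DET DET DET DET PREP.
Checking each rule: R1 ✓, R2 ✗, R3 ✓, R4 ✓, R5 ✓.
Only rule 2 fails.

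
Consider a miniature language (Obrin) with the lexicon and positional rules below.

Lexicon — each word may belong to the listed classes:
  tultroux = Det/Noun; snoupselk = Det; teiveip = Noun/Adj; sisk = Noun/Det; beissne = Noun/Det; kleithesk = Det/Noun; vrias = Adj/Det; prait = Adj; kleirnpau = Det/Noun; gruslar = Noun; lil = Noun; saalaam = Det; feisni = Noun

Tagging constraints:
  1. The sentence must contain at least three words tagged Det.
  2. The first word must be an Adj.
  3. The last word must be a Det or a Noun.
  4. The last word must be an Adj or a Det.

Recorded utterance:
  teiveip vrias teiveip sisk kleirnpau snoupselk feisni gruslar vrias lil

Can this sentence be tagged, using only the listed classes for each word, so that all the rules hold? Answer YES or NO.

Candidates per position — 1:teiveip {Noun,Adj}; 2:vrias {Adj,Det}; 3:teiveip {Noun,Adj}; 4:sisk {Noun,Det}; 5:kleirnpau {Det,Noun}; 6:snoupselk {Det}; 7:feisni {Noun}; 8:gruslar {Noun}; 9:vrias {Adj,Det}; 10:lil {Noun}.
Rule 4 cannot be satisfied by any choice of tags from the lexicon.
So there is no consistent tagging.

NO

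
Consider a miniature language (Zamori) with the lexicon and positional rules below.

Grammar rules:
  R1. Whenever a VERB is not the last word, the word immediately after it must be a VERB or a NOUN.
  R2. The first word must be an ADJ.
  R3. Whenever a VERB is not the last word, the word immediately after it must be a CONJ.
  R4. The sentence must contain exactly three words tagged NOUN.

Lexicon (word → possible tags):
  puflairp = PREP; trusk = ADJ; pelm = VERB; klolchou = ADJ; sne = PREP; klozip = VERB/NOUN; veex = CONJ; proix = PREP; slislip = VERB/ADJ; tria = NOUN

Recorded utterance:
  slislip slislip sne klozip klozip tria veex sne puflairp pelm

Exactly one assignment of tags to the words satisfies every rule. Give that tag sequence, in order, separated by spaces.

Candidates per position — 1:slislip {VERB,ADJ}; 2:slislip {VERB,ADJ}; 3:sne {PREP}; 4:klozip {VERB,NOUN}; 5:klozip {VERB,NOUN}; 6:tria {NOUN}; 7:veex {CONJ}; 8:sne {PREP}; 9:puflairp {PREP}; 10:pelm {VERB}.
Position 1: VERB is ruled out by rule 1; that leaves ADJ.
Position 2: VERB is ruled out by rule 1; that leaves ADJ.
Position 4: VERB is ruled out by rule 3; that leaves NOUN.
Position 5: VERB is ruled out by rule 3; that leaves NOUN.
The unique satisfying tagging is: ADJ ADJ PREP NOUN NOUN NOUN CONJ PREP PREP VERB.
Rule-by-rule: rule 1 ok; rule 2 ok; rule 3 ok; rule 4 ok.

ADJ ADJ PREP NOUN NOUN NOUN CONJ PREP PREP VERB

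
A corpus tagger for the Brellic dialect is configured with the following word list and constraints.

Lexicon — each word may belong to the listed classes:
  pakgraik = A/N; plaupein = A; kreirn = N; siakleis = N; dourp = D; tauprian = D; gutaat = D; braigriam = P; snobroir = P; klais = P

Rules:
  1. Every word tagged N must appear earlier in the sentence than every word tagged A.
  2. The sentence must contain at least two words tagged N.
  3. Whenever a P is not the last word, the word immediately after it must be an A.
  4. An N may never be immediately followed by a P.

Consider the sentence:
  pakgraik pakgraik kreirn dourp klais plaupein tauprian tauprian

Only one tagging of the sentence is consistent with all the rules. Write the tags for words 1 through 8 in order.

Candidates per position — 1:pakgraik {A,N}; 2:pakgraik {A,N}; 3:kreirn {N}; 4:dourp {D}; 5:klais {P}; 6:plaupein {A}; 7:tauprian {D}; 8:tauprian {D}.
Word 1 cannot be A — rule 1 would then fail for every completion. It is N.
Word 2 cannot be A — rule 1 would then fail for every completion. It is N.
That leaves exactly one tagging: N N N D P A D D.
Checking: rule 1 ok; rule 2 ok; rule 3 ok; rule 4 ok.

N N N D P A D D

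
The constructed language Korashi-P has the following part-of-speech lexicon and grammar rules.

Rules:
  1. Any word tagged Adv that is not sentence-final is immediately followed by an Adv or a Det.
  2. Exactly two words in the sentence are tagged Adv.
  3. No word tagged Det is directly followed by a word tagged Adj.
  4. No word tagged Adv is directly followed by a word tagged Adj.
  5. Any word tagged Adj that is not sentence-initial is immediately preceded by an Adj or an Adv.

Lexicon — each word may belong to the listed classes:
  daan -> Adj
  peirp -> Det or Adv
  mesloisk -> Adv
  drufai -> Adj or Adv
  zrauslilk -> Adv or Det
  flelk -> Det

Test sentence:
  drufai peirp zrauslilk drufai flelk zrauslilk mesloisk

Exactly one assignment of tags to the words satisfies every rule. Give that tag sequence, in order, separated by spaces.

Adj Det Det Adv Det Det Adv

Candidates per position — 1:drufai {Adj,Adv}; 2:peirp {Det,Adv}; 3:zrauslilk {Adv,Det}; 4:drufai {Adj,Adv}; 5:flelk {Det}; 6:zrauslilk {Adv,Det}; 7:mesloisk {Adv}.
The remaining ambiguous positions (1, 2, 3, 4, 6) are resolved jointly — only one combination satisfies every rule.
The unique satisfying tagging is: Adj Det Det Adv Det Det Adv.
Rule-by-rule: rule 1 ok; rule 2 ok; rule 3 ok; rule 4 ok; rule 5 ok.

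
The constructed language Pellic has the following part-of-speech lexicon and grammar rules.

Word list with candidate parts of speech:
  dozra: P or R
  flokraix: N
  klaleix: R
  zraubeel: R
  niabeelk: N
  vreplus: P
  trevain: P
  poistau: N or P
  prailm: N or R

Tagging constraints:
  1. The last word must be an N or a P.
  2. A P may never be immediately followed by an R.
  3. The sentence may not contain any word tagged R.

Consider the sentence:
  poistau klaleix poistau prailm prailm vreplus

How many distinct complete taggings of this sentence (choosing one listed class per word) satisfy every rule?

0

Candidates per position — 1:poistau {N,P}; 2:klaleix {R}; 3:poistau {N,P}; 4:prailm {N,R}; 5:prailm {N,R}; 6:vreplus {P}.
There are 16 candidate sequences in total.
Rule 3 cannot be satisfied by any choice of tags from the lexicon.
So there is no consistent tagging.
Count = 0.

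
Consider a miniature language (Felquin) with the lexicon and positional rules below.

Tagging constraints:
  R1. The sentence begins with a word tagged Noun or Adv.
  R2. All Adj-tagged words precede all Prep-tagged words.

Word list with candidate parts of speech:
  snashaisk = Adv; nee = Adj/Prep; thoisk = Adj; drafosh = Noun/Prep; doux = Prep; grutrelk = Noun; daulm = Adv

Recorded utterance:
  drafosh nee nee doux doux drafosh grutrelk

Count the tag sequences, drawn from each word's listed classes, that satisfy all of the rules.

Candidates per position — 1:drafosh {Noun,Prep}; 2:nee {Adj,Prep}; 3:nee {Adj,Prep}; 4:doux {Prep}; 5:doux {Prep}; 6:drafosh {Noun,Prep}; 7:grutrelk {Noun}.
There are 16 candidate sequences in total.
Checking each against the rules leaves 6 sequences.
Count = 6.

6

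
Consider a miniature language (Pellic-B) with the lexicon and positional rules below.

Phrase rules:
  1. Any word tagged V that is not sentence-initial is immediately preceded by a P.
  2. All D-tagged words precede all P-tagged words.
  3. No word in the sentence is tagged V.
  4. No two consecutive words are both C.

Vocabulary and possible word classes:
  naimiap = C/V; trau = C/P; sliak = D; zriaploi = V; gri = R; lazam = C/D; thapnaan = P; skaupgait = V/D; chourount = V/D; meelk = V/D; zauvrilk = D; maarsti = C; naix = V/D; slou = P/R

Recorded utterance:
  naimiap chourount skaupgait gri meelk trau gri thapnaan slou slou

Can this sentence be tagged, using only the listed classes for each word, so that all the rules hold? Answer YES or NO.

YES

Candidates per position — 1:naimiap {C,V}; 2:chourount {V,D}; 3:skaupgait {V,D}; 4:gri {R}; 5:meelk {V,D}; 6:trau {C,P}; 7:gri {R}; 8:thapnaan {P}; 9:slou {P,R}; 10:slou {P,R}.
One satisfying assignment: C D D R D C R P R R.
Check: rule 1 ✓; rule 2 ✓; rule 3 ✓; rule 4 ✓.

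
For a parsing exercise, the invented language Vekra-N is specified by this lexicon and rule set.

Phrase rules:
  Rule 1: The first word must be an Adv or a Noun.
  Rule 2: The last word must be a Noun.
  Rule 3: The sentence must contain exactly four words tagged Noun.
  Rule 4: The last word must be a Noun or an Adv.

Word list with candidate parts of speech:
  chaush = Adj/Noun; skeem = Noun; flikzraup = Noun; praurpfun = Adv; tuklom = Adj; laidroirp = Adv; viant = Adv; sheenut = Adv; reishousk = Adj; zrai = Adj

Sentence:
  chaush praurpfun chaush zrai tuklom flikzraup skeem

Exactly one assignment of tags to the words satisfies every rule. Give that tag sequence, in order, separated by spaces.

Candidates per position — 1:chaush {Adj,Noun}; 2:praurpfun {Adv}; 3:chaush {Adj,Noun}; 4:zrai {Adj}; 5:tuklom {Adj}; 6:flikzraup {Noun}; 7:skeem {Noun}.
If word 1 were Adj, no tagging could satisfy rule 1; so word 1 is Noun.
If word 3 were Adj, no tagging could satisfy rule 3; so word 3 is Noun.
The unique satisfying tagging is: Noun Adv Noun Adj Adj Noun Noun.
Verifying each rule — rule 1 satisfied; rule 2 satisfied; rule 3 satisfied; rule 4 satisfied.

Noun Adv Noun Adj Adj Noun Noun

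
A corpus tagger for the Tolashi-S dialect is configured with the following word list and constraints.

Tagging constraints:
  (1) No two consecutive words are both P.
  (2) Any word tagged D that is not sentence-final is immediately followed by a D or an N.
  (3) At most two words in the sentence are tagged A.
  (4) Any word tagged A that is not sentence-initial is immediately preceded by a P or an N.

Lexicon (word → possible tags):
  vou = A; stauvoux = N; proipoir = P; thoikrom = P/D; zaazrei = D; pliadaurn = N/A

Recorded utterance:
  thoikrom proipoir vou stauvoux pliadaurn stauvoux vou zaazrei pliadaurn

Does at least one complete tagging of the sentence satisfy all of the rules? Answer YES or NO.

Candidates per position — 1:thoikrom {P,D}; 2:proipoir {P}; 3:vou {A}; 4:stauvoux {N}; 5:pliadaurn {N,A}; 6:stauvoux {N}; 7:vou {A}; 8:zaazrei {D}; 9:pliadaurn {N,A}.
Every candidate sequence violates at least one rule; no consistent tagging exists.

NO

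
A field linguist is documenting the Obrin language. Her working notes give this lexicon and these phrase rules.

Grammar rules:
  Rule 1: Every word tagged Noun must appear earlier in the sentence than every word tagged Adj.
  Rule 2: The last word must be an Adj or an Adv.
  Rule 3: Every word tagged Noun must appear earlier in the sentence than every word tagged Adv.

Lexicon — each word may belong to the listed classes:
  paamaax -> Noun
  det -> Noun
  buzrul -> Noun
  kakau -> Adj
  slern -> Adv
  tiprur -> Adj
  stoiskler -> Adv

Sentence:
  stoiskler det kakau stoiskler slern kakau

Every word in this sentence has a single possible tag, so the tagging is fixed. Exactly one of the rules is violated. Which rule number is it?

3

Fixed tagging: Adv Noun Adj Adv Adv Adj.
Rule check: R1 holds, R2 holds, R3 violated.
Only rule 3 fails.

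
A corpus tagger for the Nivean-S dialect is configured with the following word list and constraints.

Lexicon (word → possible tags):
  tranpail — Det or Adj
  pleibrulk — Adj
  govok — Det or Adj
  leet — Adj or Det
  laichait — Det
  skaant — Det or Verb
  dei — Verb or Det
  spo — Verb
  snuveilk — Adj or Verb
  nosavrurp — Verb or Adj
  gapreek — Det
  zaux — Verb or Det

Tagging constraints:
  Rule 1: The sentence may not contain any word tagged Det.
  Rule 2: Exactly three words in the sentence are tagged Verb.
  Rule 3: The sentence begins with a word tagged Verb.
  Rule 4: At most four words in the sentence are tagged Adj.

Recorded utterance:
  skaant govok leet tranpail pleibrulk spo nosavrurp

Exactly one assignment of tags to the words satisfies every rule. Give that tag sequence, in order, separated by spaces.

Candidates per position — 1:skaant {Det,Verb}; 2:govok {Det,Adj}; 3:leet {Adj,Det}; 4:tranpail {Det,Adj}; 5:pleibrulk {Adj}; 6:spo {Verb}; 7:nosavrurp {Verb,Adj}.
At position 1, choosing Det makes rule 1 impossible to satisfy; hence Verb.
At position 2, choosing Det makes rule 1 impossible to satisfy; hence Adj.
At position 3, choosing Det makes rule 1 impossible to satisfy; hence Adj.
At position 4, choosing Det makes rule 1 impossible to satisfy; hence Adj.
At position 7, choosing Adj makes rule 2 impossible to satisfy; hence Verb.
The unique satisfying tagging is: Verb Adj Adj Adj Adj Verb Verb.
Checking: rule 1 satisfied; rule 2 satisfied; rule 3 satisfied; rule 4 satisfied.

Verb Adj Adj Adj Adj Verb Verb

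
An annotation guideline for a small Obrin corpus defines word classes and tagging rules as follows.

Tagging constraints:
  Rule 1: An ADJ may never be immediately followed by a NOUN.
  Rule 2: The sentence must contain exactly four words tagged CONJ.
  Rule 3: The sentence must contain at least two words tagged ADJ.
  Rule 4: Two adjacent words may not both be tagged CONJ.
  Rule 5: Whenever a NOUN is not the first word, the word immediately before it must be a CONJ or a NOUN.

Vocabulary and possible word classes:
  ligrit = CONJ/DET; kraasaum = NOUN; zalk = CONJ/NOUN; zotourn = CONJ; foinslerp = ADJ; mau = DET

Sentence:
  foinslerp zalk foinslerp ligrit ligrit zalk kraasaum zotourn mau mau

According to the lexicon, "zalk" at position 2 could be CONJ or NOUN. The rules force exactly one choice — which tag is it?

Candidates per position — 1:foinslerp {ADJ}; 2:zalk {CONJ,NOUN}; 3:foinslerp {ADJ}; 4:ligrit {CONJ,DET}; 5:ligrit {CONJ,DET}; 6:zalk {CONJ,NOUN}; 7:kraasaum {NOUN}; 8:zotourn {CONJ}; 9:mau {DET}; 10:mau {DET}.
Position 2: tagging it NOUN would leave rule 1 unsatisfiable, so it must be CONJ.
The remaining ambiguous positions (4, 5, 6) are resolved jointly — only one combination satisfies every rule.
The unique satisfying tagging is: ADJ CONJ ADJ CONJ DET CONJ NOUN CONJ DET DET.
Check: rule 1 ok; rule 2 ok; rule 3 ok; rule 4 ok; rule 5 ok.

CONJ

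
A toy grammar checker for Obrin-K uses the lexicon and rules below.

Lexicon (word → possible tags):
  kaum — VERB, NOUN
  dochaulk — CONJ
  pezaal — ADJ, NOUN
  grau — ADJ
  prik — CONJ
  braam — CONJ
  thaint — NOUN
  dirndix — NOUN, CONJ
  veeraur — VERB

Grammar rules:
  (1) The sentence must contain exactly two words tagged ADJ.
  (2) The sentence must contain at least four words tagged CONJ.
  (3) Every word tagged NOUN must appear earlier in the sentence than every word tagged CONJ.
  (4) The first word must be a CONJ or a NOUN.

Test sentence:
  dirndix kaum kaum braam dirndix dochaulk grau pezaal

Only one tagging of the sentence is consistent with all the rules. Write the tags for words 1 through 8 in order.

Candidates per position — 1:dirndix {NOUN,CONJ}; 2:kaum {VERB,NOUN}; 3:kaum {VERB,NOUN}; 4:braam {CONJ}; 5:dirndix {NOUN,CONJ}; 6:dochaulk {CONJ}; 7:grau {ADJ}; 8:pezaal {ADJ,NOUN}.
If word 1 were NOUN, no tagging could satisfy rule 2; so word 1 is CONJ.
If word 2 were NOUN, no tagging could satisfy rule 3; so word 2 is VERB.
If word 3 were NOUN, no tagging could satisfy rule 3; so word 3 is VERB.
If word 5 were NOUN, no tagging could satisfy rule 2; so word 5 is CONJ.
If word 8 were NOUN, no tagging could satisfy rule 1; so word 8 is ADJ.
The unique satisfying tagging is: CONJ VERB VERB CONJ CONJ CONJ ADJ ADJ.
Check: rule 1 holds; rule 2 holds; rule 3 holds; rule 4 holds.

CONJ VERB VERB CONJ CONJ CONJ ADJ ADJ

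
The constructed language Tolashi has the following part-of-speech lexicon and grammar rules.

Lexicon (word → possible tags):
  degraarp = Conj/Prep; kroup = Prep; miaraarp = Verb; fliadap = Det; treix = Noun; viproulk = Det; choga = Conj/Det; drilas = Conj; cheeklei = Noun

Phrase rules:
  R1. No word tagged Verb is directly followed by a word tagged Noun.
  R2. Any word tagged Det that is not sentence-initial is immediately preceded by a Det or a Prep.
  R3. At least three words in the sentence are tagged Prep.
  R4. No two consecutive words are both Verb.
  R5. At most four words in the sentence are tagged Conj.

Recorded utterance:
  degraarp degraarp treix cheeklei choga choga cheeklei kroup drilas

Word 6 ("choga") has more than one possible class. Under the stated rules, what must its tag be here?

Candidates per position — 1:degraarp {Conj,Prep}; 2:degraarp {Conj,Prep}; 3:treix {Noun}; 4:cheeklei {Noun}; 5:choga {Conj,Det}; 6:choga {Conj,Det}; 7:cheeklei {Noun}; 8:kroup {Prep}; 9:drilas {Conj}.
Position 1: Conj is ruled out by rule 3; that leaves Prep.
Position 2: Conj is ruled out by rule 3; that leaves Prep.
Position 5: Det is ruled out by rule 2; that leaves Conj.
Position 6: Det is ruled out by rule 2; that leaves Conj.
That leaves exactly one tagging: Prep Prep Noun Noun Conj Conj Noun Prep Conj.
Verifying each rule — rule 1 ok; rule 2 ok; rule 3 ok; rule 4 ok; rule 5 ok.

Conj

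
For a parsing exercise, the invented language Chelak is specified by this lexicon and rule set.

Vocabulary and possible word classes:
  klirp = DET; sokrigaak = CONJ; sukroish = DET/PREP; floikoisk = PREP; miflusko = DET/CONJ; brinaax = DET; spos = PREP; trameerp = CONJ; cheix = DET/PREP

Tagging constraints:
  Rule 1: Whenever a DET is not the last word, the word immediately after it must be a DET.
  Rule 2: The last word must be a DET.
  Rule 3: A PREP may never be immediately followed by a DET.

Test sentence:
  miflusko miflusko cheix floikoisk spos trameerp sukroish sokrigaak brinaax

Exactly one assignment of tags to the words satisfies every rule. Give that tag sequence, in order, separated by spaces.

CONJ CONJ PREP PREP PREP CONJ PREP CONJ DET

Candidates per position — 1:miflusko {DET,CONJ}; 2:miflusko {DET,CONJ}; 3:cheix {DET,PREP}; 4:floikoisk {PREP}; 5:spos {PREP}; 6:trameerp {CONJ}; 7:sukroish {DET,PREP}; 8:sokrigaak {CONJ}; 9:brinaax {DET}.
Word 1 cannot be DET — rule 1 would then fail for every completion. It is CONJ.
Word 2 cannot be DET — rule 1 would then fail for every completion. It is CONJ.
Word 3 cannot be DET — rule 1 would then fail for every completion. It is PREP.
Word 7 cannot be DET — rule 1 would then fail for every completion. It is PREP.
That leaves exactly one tagging: CONJ CONJ PREP PREP PREP CONJ PREP CONJ DET.
Rule-by-rule: rule 1 holds; rule 2 holds; rule 3 holds.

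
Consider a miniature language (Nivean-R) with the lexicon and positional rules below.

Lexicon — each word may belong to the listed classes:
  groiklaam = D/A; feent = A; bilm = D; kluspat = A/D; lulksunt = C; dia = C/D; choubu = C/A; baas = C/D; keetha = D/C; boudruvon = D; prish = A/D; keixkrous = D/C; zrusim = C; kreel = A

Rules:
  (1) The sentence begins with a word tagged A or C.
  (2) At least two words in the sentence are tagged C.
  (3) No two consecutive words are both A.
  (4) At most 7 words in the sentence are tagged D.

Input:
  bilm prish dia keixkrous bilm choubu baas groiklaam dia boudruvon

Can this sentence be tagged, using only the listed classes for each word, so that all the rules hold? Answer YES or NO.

Candidates per position — 1:bilm {D}; 2:prish {A,D}; 3:dia {C,D}; 4:keixkrous {D,C}; 5:bilm {D}; 6:choubu {C,A}; 7:baas {C,D}; 8:groiklaam {D,A}; 9:dia {C,D}; 10:boudruvon {D}.
Rule 1 cannot be satisfied by any choice of tags from the lexicon.
So there is no consistent tagging.

NO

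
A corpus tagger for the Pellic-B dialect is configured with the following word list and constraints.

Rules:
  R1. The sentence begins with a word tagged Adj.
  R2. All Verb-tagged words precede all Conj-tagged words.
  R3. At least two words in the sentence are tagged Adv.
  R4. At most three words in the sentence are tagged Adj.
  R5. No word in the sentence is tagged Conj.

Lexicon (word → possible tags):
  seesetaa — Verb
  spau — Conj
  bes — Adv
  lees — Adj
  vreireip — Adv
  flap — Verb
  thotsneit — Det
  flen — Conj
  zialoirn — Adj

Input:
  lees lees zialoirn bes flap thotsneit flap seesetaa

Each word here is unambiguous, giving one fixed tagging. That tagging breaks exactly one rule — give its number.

Fixed tagging: Adj Adj Adj Adv Verb Det Verb Verb.
Applying the rules: R1 holds, R2 holds, R3 violated, R4 holds, R5 holds.
Only rule 3 fails.

3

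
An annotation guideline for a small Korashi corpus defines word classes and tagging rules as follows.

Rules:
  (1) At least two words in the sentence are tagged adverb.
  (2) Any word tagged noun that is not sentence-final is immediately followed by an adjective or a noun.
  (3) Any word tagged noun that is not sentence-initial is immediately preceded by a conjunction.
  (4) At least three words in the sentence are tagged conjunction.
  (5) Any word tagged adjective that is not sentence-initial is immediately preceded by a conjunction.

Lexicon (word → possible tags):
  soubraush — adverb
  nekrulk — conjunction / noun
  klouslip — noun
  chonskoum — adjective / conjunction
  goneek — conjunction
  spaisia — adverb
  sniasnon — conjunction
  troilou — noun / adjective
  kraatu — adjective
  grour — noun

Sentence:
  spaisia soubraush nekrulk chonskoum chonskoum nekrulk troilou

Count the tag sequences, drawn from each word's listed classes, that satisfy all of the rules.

6

Candidates per position — 1:spaisia {adverb}; 2:soubraush {adverb}; 3:nekrulk {conjunction,noun}; 4:chonskoum {adjective,conjunction}; 5:chonskoum {adjective,conjunction}; 6:nekrulk {conjunction,noun}; 7:troilou {noun,adjective}.
There are 32 candidate sequences in total.
Checking each against the rules leaves 6 sequences.
Count = 6.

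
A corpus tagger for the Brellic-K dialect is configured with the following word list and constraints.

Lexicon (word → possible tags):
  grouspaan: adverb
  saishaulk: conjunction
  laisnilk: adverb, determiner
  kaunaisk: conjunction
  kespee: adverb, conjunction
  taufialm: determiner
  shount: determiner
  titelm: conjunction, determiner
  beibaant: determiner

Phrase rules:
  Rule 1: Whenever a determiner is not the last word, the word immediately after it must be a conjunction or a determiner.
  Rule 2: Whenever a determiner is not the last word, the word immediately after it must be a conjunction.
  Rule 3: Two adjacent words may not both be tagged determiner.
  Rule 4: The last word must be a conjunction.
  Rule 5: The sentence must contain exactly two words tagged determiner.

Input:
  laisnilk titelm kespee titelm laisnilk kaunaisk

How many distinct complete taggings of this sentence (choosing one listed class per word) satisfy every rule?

3

Candidates per position — 1:laisnilk {adverb,determiner}; 2:titelm {conjunction,determiner}; 3:kespee {adverb,conjunction}; 4:titelm {conjunction,determiner}; 5:laisnilk {adverb,determiner}; 6:kaunaisk {conjunction}.
There are 32 candidate sequences in total.
The sequences that satisfy every rule: adverb determiner conjunction conjunction determiner conjunction; determiner conjunction adverb conjunction determiner conjunction; determiner conjunction conjunction conjunction determiner conjunction.
Count = 3.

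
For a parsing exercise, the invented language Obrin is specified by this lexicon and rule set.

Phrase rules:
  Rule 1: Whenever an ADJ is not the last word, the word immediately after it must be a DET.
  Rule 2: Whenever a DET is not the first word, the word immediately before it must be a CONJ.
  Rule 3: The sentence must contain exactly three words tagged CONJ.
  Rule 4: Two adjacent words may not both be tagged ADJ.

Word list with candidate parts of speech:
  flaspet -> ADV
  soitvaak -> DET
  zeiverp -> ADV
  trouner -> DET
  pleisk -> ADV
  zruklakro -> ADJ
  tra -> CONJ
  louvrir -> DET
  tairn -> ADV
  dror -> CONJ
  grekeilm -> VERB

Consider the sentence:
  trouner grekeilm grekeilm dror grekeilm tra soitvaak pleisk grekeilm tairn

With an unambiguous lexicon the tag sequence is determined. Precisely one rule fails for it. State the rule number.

3

Fixed tagging: DET VERB VERB CONJ VERB CONJ DET ADV VERB ADV.
Applying the rules: R1 pass, R2 pass, R3 fail, R4 pass.
Only rule 3 fails.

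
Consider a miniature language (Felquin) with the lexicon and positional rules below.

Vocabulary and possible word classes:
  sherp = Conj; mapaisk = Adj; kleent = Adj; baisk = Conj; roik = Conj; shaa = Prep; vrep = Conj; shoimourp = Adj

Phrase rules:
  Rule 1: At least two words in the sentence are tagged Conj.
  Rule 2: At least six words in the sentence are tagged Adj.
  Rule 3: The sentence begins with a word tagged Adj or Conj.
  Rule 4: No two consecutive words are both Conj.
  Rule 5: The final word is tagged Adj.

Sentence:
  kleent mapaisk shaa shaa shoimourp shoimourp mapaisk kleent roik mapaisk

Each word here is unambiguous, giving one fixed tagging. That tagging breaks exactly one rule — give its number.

Fixed tagging: Adj Adj Prep Prep Adj Adj Adj Adj Conj Adj.
Rule check: R1 violated, R2 holds, R3 holds, R4 holds, R5 holds.
Only rule 1 fails.

1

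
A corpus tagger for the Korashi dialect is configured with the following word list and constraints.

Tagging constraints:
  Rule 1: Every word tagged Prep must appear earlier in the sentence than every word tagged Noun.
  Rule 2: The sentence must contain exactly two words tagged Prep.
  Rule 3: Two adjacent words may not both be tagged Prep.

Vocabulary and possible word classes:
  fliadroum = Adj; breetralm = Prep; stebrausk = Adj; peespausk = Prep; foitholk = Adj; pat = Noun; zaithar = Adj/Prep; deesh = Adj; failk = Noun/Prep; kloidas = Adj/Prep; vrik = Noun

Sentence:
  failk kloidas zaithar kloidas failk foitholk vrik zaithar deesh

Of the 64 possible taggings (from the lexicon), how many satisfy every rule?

3

Candidates per position — 1:failk {Noun,Prep}; 2:kloidas {Adj,Prep}; 3:zaithar {Adj,Prep}; 4:kloidas {Adj,Prep}; 5:failk {Noun,Prep}; 6:foitholk {Adj}; 7:vrik {Noun}; 8:zaithar {Adj,Prep}; 9:deesh {Adj}.
There are 64 candidate sequences in total.
The sequences that satisfy every rule: Prep Adj Adj Adj Prep Adj Noun Adj Adj; Prep Adj Adj Prep Noun Adj Noun Adj Adj; Prep Adj Prep Adj Noun Adj Noun Adj Adj.
Count = 3.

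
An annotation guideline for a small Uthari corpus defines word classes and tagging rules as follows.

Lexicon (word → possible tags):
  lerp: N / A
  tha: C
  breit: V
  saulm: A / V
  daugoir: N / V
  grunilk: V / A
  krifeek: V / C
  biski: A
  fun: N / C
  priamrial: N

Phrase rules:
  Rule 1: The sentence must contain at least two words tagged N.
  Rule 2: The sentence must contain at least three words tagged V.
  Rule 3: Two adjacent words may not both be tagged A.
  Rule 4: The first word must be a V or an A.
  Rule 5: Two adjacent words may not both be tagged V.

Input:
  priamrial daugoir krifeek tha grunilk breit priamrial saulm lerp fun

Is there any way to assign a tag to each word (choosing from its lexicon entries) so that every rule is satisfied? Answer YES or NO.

Candidates per position — 1:priamrial {N}; 2:daugoir {N,V}; 3:krifeek {V,C}; 4:tha {C}; 5:grunilk {V,A}; 6:breit {V}; 7:priamrial {N}; 8:saulm {A,V}; 9:lerp {N,A}; 10:fun {N,C}.
Rule 4 cannot be satisfied by any choice of tags from the lexicon.
So there is no consistent tagging.

NO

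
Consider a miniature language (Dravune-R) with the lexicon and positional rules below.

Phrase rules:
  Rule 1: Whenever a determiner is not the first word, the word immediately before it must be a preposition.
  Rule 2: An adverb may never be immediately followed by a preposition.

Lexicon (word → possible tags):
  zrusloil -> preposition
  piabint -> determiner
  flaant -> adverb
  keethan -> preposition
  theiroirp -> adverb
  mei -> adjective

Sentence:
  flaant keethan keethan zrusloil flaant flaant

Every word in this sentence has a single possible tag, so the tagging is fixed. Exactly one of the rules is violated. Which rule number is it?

2

Fixed tagging: adverb preposition preposition preposition adverb adverb.
Applying the rules: R1 ✓, R2 ✗.
Only rule 2 fails.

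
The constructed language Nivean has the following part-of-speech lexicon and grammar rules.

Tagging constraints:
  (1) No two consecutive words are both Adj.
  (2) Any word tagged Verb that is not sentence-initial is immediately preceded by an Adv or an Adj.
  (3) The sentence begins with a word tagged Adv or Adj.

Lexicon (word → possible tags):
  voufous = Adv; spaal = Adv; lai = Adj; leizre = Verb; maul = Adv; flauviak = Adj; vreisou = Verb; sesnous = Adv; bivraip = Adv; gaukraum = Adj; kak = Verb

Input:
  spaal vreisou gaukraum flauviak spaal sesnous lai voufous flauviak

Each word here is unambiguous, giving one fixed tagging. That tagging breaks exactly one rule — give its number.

Fixed tagging: Adv Verb Adj Adj Adv Adv Adj Adv Adj.
Applying the rules: R1 fail, R2 pass, R3 pass.
Only rule 1 fails.

1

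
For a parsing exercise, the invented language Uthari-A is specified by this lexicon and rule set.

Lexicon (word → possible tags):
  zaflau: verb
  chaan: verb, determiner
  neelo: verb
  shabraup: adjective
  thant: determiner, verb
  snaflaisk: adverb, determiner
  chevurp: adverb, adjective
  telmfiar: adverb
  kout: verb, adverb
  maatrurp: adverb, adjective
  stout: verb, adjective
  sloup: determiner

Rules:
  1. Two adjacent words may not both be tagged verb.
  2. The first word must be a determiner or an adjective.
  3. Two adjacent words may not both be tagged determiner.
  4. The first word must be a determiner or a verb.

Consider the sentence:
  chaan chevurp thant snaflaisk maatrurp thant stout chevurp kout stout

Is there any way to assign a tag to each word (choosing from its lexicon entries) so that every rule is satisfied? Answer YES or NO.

Candidates per position — 1:chaan {verb,determiner}; 2:chevurp {adverb,adjective}; 3:thant {determiner,verb}; 4:snaflaisk {adverb,determiner}; 5:maatrurp {adverb,adjective}; 6:thant {determiner,verb}; 7:stout {verb,adjective}; 8:chevurp {adverb,adjective}; 9:kout {verb,adverb}; 10:stout {verb,adjective}.
One satisfying assignment: determiner adjective verb adverb adjective determiner verb adjective adverb verb.
Checking: rule 1 satisfied; rule 2 satisfied; rule 3 satisfied; rule 4 satisfied.

YES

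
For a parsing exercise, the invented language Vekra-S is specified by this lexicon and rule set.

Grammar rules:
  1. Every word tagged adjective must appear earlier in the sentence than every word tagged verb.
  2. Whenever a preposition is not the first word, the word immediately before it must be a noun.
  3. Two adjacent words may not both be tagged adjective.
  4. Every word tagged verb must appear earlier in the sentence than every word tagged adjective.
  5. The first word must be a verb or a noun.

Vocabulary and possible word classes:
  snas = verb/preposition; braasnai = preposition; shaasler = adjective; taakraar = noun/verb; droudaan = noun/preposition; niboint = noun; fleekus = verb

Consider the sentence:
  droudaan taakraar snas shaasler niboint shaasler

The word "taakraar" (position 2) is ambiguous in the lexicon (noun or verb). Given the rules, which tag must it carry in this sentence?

Candidates per position — 1:droudaan {noun,preposition}; 2:taakraar {noun,verb}; 3:snas {verb,preposition}; 4:shaasler {adjective}; 5:niboint {noun}; 6:shaasler {adjective}.
Position 1: preposition is ruled out by rule 5; that leaves noun.
Position 2: verb is ruled out by rule 1; that leaves noun.
Position 3: verb is ruled out by rule 1; that leaves preposition.
The only consistent sequence is: noun noun preposition adjective noun adjective.
Verifying each rule — rule 1 ✓; rule 2 ✓; rule 3 ✓; rule 4 ✓; rule 5 ✓.

noun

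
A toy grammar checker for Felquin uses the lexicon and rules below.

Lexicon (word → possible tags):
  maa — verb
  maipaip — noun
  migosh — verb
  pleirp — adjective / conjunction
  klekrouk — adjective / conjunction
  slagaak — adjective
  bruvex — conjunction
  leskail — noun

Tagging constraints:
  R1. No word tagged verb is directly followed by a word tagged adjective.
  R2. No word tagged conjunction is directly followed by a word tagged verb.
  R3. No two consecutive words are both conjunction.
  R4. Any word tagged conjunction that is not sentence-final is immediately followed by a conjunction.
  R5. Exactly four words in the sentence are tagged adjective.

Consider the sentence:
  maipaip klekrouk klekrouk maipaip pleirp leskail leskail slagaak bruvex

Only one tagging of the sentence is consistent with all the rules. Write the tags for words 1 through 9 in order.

Candidates per position — 1:maipaip {noun}; 2:klekrouk {adjective,conjunction}; 3:klekrouk {adjective,conjunction}; 4:maipaip {noun}; 5:pleirp {adjective,conjunction}; 6:leskail {noun}; 7:leskail {noun}; 8:slagaak {adjective}; 9:bruvex {conjunction}.
If word 2 were conjunction, no tagging could satisfy rule 4; so word 2 is adjective.
If word 3 were conjunction, no tagging could satisfy rule 4; so word 3 is adjective.
If word 5 were conjunction, no tagging could satisfy rule 4; so word 5 is adjective.
The only consistent sequence is: noun adjective adjective noun adjective noun noun adjective conjunction.
Verifying each rule — rule 1 holds; rule 2 holds; rule 3 holds; rule 4 holds; rule 5 holds.

noun adjective adjective noun adjective noun noun adjective conjunction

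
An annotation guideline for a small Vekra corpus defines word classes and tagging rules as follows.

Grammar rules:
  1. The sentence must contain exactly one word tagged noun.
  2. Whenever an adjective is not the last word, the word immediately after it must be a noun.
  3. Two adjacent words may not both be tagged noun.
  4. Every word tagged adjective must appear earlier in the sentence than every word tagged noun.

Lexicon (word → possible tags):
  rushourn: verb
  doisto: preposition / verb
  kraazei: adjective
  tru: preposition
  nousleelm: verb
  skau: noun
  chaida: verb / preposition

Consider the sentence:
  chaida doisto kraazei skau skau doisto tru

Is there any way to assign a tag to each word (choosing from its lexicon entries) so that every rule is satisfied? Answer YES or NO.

NO

Candidates per position — 1:chaida {verb,preposition}; 2:doisto {preposition,verb}; 3:kraazei {adjective}; 4:skau {noun}; 5:skau {noun}; 6:doisto {preposition,verb}; 7:tru {preposition}.
Rule 1 cannot be satisfied by any choice of tags from the lexicon.
So there is no consistent tagging.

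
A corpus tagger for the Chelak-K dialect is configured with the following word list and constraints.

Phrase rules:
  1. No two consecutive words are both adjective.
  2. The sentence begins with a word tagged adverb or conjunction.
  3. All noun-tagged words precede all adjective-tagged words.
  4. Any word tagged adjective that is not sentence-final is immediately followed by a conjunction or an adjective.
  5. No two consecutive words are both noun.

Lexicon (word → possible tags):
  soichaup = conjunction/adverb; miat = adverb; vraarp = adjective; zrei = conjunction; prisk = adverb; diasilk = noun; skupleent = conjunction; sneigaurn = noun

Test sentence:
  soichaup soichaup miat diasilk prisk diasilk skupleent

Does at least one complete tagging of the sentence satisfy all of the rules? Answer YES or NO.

Candidates per position — 1:soichaup {conjunction,adverb}; 2:soichaup {conjunction,adverb}; 3:miat {adverb}; 4:diasilk {noun}; 5:prisk {adverb}; 6:diasilk {noun}; 7:skupleent {conjunction}.
One satisfying assignment: conjunction adverb adverb noun adverb noun conjunction.
Checking: rule 1 ok; rule 2 ok; rule 3 ok; rule 4 ok; rule 5 ok.

YES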